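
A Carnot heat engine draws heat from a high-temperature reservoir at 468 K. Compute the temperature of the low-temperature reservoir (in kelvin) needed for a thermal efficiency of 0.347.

T_C ≈ 306 K

From η = 1 − T_C/T_H, T_C = T_H·(1 − η) = 468.00 × (1 − 0.347) = 306 K.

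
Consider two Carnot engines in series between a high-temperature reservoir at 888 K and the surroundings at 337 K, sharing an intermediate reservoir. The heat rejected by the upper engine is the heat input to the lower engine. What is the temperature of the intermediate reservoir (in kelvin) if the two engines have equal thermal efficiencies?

T_m ≈ 547 K

Equal efficiencies require 1 − T_m/T_H = 1 − T_C/T_m, i.e. T_m/T_H = T_C/T_m, so T_m = √(T_H·T_C) = √(888.00 × 337.00) = 547 K.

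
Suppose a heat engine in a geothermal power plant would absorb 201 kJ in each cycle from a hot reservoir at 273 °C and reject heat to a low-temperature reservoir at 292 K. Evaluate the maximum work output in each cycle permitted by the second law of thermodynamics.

T_H = 273 °C → 273 + 273.15 = 546.15 K.
No engine can exceed the Carnot limit: η_max = 1 − T_C/T_H = 1 − 292.00/546.15 = 0.4653.
W_max = η_max · Q_H = 0.4653 × 201 = 93.54 kJ.

W_max ≈ 93.54 kJ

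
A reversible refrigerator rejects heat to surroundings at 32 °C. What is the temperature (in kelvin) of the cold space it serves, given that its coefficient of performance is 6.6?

T_H = 32 °C → 32 + 273.15 = 305.15 K.
COP_R = T_C/(T_H − T_C) ⇒ T_C = T_H·COP_R/(1 + COP_R) = 305.15 × 6.6/(1 + 6.6) = 265 K.

T_C ≈ 265 K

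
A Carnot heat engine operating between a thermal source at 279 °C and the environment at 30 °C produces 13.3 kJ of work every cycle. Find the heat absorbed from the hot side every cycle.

T_H = 279 °C → 279 + 273.15 = 552.15 K.
T_C = 30 °C → 30 + 273.15 = 303.15 K.
The Carnot efficiency is η = 1 − T_C/T_H = 1 − 303.15/552.15 = 0.4510.
Q_H = W/η = 13.3/0.4510 = 29.49 kJ.

Q_H ≈ 29.49 kJ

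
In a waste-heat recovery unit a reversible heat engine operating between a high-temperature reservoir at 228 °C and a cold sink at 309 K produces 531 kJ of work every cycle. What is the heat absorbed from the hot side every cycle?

Q_H ≈ 1380 kJ

T_H = 228 °C → 228 + 273.15 = 501.15 K.
The Carnot efficiency is η = 1 − T_C/T_H = 1 − 309.00/501.15 = 0.3834.
Q_H = W/η = 531/0.3834 = 1380 kJ.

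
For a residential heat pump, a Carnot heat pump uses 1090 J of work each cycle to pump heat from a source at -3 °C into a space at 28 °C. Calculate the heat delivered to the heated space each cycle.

Q_H ≈ 10600 J

T_H = 28 °C → 28 + 273.15 = 301.15 K.
T_C = -3 °C → -3 + 273.15 = 270.15 K.
Reversible heating COP: COP_HP = T_H/(T_H − T_C) = 301.15/31.00 = 9.7145.
Q_H = COP_HP · W = 9.7145 × 1090 = 10600 J.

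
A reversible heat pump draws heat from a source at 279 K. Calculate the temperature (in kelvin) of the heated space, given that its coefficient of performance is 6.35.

COP_HP = T_H/(T_H − T_C) ⇒ T_H = T_C·COP_HP/(COP_HP − 1) = 279.00 × 6.35/(6.35 − 1) = 331 K.

T_H ≈ 331 K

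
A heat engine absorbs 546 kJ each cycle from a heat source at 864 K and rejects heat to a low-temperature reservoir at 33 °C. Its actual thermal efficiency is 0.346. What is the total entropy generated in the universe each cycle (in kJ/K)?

T_C = 33 °C → 33 + 273.15 = 306.15 K.
W = η·Q_H = 0.346 × 546 = 188.9 kJ, so Q_C = Q_H − W = 357.1 kJ.
The hot reservoir loses entropy Q_H/T_H = 546/864.00 = 0.6319 kJ/K; the cold reservoir gains Q_C/T_C = 357.1/306.15 = 1.166 kJ/K.
ΔS_univ = −Q_H/T_H + Q_C/T_C = 0.5344 kJ/K (> 0, since η = 0.346 < η_Carnot = 0.646).

ΔS_univ ≈ 0.5344 kJ/K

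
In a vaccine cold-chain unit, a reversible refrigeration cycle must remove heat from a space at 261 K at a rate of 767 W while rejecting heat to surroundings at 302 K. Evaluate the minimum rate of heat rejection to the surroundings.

Q̇_H ≈ 887.5 W

For a reversible cycle Q_H/Q_C = T_H/T_C, so Q_H = Q_C·T_H/T_C = 767 × 302.00/261.00 = 887.5 W.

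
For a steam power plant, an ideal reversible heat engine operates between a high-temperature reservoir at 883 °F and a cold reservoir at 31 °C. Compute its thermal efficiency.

η ≈ 0.592

T_H = 883 °F → (883 − 32) × 5/9 = 472.78 °C = 745.93 K.
T_C = 31 °C → 31 + 273.15 = 304.15 K.
Since the cycle is reversible, η = 1 − T_C/T_H = 1 − 304.15/745.93 = 0.592.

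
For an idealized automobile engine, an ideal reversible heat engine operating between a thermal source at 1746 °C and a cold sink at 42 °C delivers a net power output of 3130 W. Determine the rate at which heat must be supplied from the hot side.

T_H = 1746 °C → 1746 + 273.15 = 2019.15 K.
T_C = 42 °C → 42 + 273.15 = 315.15 K.
Since the cycle is reversible, η = 1 − T_C/T_H = 1 − 315.15/2019.15 = 0.8439.
Q_H = W/η = 3130/0.8439 = 3709 W.

Q̇_H ≈ 3709 W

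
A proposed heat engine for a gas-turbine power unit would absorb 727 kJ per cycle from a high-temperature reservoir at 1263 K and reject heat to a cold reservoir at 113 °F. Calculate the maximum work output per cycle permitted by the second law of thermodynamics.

W_max ≈ 544 kJ

T_C = 113 °F → (113 − 32) × 5/9 = 45.00 °C = 318.15 K.
The second-law ceiling is the Carnot efficiency, η_max = 1 − T_C/T_H = 1 − 318.15/1263.00 = 0.7481.
W_max = η_max · Q_H = 0.7481 × 727 = 544 kJ.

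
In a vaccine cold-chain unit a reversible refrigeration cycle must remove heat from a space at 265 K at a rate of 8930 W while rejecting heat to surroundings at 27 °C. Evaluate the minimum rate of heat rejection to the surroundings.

T_H = 27 °C → 27 + 273.15 = 300.15 K.
For a reversible cycle Q_H/Q_C = T_H/T_C, so Q_H = Q_C·T_H/T_C = 8930 × 300.15/265.00 = 10100 W.

Q̇_H ≈ 10100 W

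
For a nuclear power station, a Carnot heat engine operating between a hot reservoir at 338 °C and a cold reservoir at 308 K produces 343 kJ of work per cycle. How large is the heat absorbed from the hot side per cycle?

Q_H ≈ 691 kJ

T_H = 338 °C → 338 + 273.15 = 611.15 K.
Since the cycle is reversible, η = 1 − T_C/T_H = 1 − 308.00/611.15 = 0.4960.
Q_H = W/η = 343/0.4960 = 691 kJ.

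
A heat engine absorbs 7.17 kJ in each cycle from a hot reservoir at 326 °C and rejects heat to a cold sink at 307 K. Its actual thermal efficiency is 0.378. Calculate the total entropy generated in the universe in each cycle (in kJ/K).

T_H = 326 °C → 326 + 273.15 = 599.15 K.
W = η·Q_H = 0.378 × 7.17 = 2.710 kJ, so Q_C = Q_H − W = 4.460 kJ.
The hot reservoir loses entropy Q_H/T_H = 7.17/599.15 = 0.01197 kJ/K; the cold reservoir gains Q_C/T_C = 4.460/307.00 = 0.01453 kJ/K.
ΔS_univ = −Q_H/T_H + Q_C/T_C = 0.002560 kJ/K (> 0, since η = 0.378 < η_Carnot = 0.488).

ΔS_univ ≈ 0.002560 kJ/K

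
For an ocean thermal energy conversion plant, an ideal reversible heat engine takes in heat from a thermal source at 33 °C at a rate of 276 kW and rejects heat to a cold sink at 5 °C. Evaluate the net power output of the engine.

Ẇ ≈ 25.24 kW

T_H = 33 °C → 33 + 273.15 = 306.15 K.
T_C = 5 °C → 5 + 273.15 = 278.15 K.
η_rev = 1 − T_C/T_H = 1 − 278.15/306.15 = 0.0915.
W = η·Q_H = 0.0915 × 276 = 25.24 kW.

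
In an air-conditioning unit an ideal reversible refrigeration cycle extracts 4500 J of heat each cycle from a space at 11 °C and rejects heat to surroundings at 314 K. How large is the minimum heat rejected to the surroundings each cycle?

Q_H ≈ 4970 J

T_C = 11 °C → 11 + 273.15 = 284.15 K.
For a reversible cycle Q_H/Q_C = T_H/T_C, so Q_H = Q_C·T_H/T_C = 4500 × 314.00/284.15 = 4970 J.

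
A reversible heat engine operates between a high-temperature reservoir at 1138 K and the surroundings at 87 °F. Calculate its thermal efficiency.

T_C = 87 °F → (87 − 32) × 5/9 = 30.56 °C = 303.71 K.
η_rev = 1 − T_C/T_H = 1 − 303.71/1138.00 = 0.733.

η ≈ 0.733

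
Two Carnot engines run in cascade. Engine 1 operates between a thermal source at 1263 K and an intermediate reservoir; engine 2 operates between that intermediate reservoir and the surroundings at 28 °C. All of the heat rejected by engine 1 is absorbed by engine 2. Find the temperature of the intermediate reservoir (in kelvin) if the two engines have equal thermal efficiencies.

T_m ≈ 617 K

T_C = 28 °C → 28 + 273.15 = 301.15 K.
Equal efficiencies require 1 − T_m/T_H = 1 − T_C/T_m, i.e. T_m/T_H = T_C/T_m, so T_m = √(T_H·T_C) = √(1263.00 × 301.15) = 617 K.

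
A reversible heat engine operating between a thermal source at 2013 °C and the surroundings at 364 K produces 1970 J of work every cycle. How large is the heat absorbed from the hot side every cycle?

Q_H ≈ 2340 J

T_H = 2013 °C → 2013 + 273.15 = 2286.15 K.
Since the cycle is reversible, η = 1 − T_C/T_H = 1 − 364.00/2286.15 = 0.8408.
Q_H = W/η = 1970/0.8408 = 2340 J.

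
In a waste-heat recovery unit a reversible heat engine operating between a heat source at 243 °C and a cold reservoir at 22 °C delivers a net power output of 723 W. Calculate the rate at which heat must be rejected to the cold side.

Q̇_C ≈ 966 W

T_H = 243 °C → 243 + 273.15 = 516.15 K.
T_C = 22 °C → 22 + 273.15 = 295.15 K.
η_rev = 1 − T_C/T_H = 1 − 295.15/516.15 = 0.4282.
Since Q_C/Q_H = T_C/T_H and Q_H = W/η, Q_C = W·T_C/(T_H − T_C) = 723 × 295.15/221.00 = 966 W.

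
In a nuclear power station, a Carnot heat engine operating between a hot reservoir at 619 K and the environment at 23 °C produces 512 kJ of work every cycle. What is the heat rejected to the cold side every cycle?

T_C = 23 °C → 23 + 273.15 = 296.15 K.
Since the cycle is reversible, η = 1 − T_C/T_H = 1 − 296.15/619.00 = 0.5216.
Since Q_C/Q_H = T_C/T_H and Q_H = W/η, Q_C = W·T_C/(T_H − T_C) = 512 × 296.15/322.85 = 470 kJ.

Q_C ≈ 470 kJ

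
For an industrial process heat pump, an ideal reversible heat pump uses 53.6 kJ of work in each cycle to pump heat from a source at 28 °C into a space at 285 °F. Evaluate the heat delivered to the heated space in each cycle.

Q_H ≈ 197 kJ

T_H = 285 °F → (285 − 32) × 5/9 = 140.56 °C = 413.71 K.
T_C = 28 °C → 28 + 273.15 = 301.15 K.
For a reversible heat pump, COP_HP = T_H/(T_H − T_C) = 413.71/112.56 = 3.6756.
Q_H = COP_HP · W = 3.6756 × 53.6 = 197 kJ.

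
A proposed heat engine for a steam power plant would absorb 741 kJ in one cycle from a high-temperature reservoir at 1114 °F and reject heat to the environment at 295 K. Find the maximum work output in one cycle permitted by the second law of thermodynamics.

W_max ≈ 491 kJ

T_H = 1114 °F → (1114 − 32) × 5/9 = 601.11 °C = 874.26 K.
No engine can exceed the Carnot limit: η_max = 1 − T_C/T_H = 1 − 295.00/874.26 = 0.6626.
W_max = η_max · Q_H = 0.6626 × 741 = 491 kJ.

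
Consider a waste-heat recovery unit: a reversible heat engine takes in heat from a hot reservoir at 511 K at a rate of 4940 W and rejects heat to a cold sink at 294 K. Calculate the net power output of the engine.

For a reversible engine, η = 1 − T_C/T_H = 1 − 294.00/511.00 = 0.4247.
W = η·Q_H = 0.4247 × 4940 = 2098 W.

Ẇ ≈ 2098 W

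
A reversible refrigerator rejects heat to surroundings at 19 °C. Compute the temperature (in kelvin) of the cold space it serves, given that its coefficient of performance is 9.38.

T_H = 19 °C → 19 + 273.15 = 292.15 K.
COP_R = T_C/(T_H − T_C) ⇒ T_C = T_H·COP_R/(1 + COP_R) = 292.15 × 9.38/(1 + 9.38) = 264.0 K.

T_C ≈ 264.0 K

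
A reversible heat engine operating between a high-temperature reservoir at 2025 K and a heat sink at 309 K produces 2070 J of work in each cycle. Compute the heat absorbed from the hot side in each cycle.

Since the cycle is reversible, η = 1 − T_C/T_H = 1 − 309.00/2025.00 = 0.8474.
Q_H = W/η = 2070/0.8474 = 2440 J.

Q_H ≈ 2440 J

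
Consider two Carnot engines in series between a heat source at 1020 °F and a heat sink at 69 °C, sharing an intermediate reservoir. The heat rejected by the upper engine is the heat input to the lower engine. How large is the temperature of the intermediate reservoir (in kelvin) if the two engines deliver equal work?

T_m ≈ 582 K

T_H = 1020 °F → (1020 − 32) × 5/9 = 548.89 °C = 822.04 K.
T_C = 69 °C → 69 + 273.15 = 342.15 K.
For reversible stages Q_m = Q_H·(T_m/T_H). Setting W₁ = Q_H(1 − T_m/T_H) equal to W₂ = Q_m(1 − T_C/T_m) = Q_H·(T_m − T_C)/T_H gives T_H − T_m = T_m − T_C, so T_m = (T_H + T_C)/2 = (822.04 + 342.15)/2 = 582 K.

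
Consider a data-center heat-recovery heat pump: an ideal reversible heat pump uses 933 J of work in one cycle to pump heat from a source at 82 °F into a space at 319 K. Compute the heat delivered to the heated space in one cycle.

T_C = 82 °F → (82 − 32) × 5/9 = 27.78 °C = 300.93 K.
For a reversible heat pump, COP_HP = T_H/(T_H − T_C) = 319.00/18.07 = 17.6514.
Q_H = COP_HP · W = 17.6514 × 933 = 16500 J.

Q_H ≈ 16500 J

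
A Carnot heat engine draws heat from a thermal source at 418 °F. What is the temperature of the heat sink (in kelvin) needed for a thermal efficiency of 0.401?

T_H = 418 °F → (418 − 32) × 5/9 = 214.44 °C = 487.59 K.
From η = 1 − T_C/T_H, T_C = T_H·(1 − η) = 487.59 × (1 − 0.401) = 292.1 K.

T_C ≈ 292.1 K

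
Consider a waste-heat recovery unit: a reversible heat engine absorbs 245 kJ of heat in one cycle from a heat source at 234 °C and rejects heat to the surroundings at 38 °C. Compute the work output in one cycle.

T_H = 234 °C → 234 + 273.15 = 507.15 K.
T_C = 38 °C → 38 + 273.15 = 311.15 K.
Carnot efficiency: η = 1 − T_C/T_H = 1 − 311.15/507.15 = 0.3865.
W = η·Q_H = 0.3865 × 245 = 94.7 kJ.

W ≈ 94.7 kJ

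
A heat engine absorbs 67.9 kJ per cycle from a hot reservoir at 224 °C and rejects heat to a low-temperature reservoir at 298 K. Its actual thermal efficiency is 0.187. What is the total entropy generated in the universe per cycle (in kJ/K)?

T_H = 224 °C → 224 + 273.15 = 497.15 K.
W = η·Q_H = 0.187 × 67.9 = 12.70 kJ, so Q_C = Q_H − W = 55.20 kJ.
The hot reservoir loses entropy Q_H/T_H = 67.9/497.15 = 0.1366 kJ/K; the cold reservoir gains Q_C/T_C = 55.20/298.00 = 0.1852 kJ/K.
ΔS_univ = −Q_H/T_H + Q_C/T_C = 0.04867 kJ/K (> 0, since η = 0.187 < η_Carnot = 0.401).

ΔS_univ ≈ 0.04867 kJ/K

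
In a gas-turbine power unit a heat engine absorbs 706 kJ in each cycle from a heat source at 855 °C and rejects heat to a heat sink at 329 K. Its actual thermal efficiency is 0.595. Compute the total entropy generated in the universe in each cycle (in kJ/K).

T_H = 855 °C → 855 + 273.15 = 1128.15 K.
W = η·Q_H = 0.595 × 706 = 420.1 kJ, so Q_C = Q_H − W = 285.9 kJ.
Reservoir entropy changes: ΔS_H = −Q_H/T_H = −706/1128.15 = -0.6258 kJ/K and ΔS_C = +Q_C/T_C = 285.9/329.00 = 0.8691 kJ/K.
ΔS_univ = −Q_H/T_H + Q_C/T_C = 0.243 kJ/K (> 0, since η = 0.595 < η_Carnot = 0.708).

ΔS_univ ≈ 0.243 kJ/K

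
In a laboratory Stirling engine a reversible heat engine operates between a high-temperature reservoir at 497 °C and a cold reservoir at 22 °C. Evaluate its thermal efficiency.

T_H = 497 °C → 497 + 273.15 = 770.15 K.
T_C = 22 °C → 22 + 273.15 = 295.15 K.
Since the cycle is reversible, η = 1 − T_C/T_H = 1 − 295.15/770.15 = 0.617.

η ≈ 0.617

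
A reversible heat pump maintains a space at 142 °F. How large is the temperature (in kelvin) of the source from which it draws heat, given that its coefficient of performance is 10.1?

T_H = 142 °F → (142 − 32) × 5/9 = 61.11 °C = 334.26 K.
COP_HP = T_H/(T_H − T_C) ⇒ T_C = T_H·(COP_HP − 1)/COP_HP = 334.26 × (10.1 − 1)/10.1 = 301.2 K.

T_C ≈ 301.2 K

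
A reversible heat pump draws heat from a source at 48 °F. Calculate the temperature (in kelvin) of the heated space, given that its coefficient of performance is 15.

T_C = 48 °F → (48 − 32) × 5/9 = 8.89 °C = 282.04 K.
COP_HP = T_H/(T_H − T_C) ⇒ T_H = T_C·COP_HP/(COP_HP − 1) = 282.04 × 15/(15 − 1) = 302.2 K.

T_H ≈ 302.2 K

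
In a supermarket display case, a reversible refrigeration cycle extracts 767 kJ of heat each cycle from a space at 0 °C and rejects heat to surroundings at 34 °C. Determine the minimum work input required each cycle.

W_in ≈ 95.5 kJ

T_H = 34 °C → 34 + 273.15 = 307.15 K.
T_C = 0 °C → 0 + 273.15 = 273.15 K.
For a reversible refrigerator, COP_R = T_C/(T_H − T_C) = 273.15/34.00 = 8.0338.
W = Q_C/COP_R = 767/8.0338 = 95.5 kJ.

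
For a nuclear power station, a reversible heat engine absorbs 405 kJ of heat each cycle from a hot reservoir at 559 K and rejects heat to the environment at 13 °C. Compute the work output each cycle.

W ≈ 197.7 kJ

T_C = 13 °C → 13 + 273.15 = 286.15 K.
Since the cycle is reversible, η = 1 − T_C/T_H = 1 − 286.15/559.00 = 0.4881.
W = η·Q_H = 0.4881 × 405 = 197.7 kJ.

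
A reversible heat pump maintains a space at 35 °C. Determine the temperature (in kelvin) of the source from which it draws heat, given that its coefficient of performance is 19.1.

T_C ≈ 292 K

T_H = 35 °C → 35 + 273.15 = 308.15 K.
COP_HP = T_H/(T_H − T_C) ⇒ T_C = T_H·(COP_HP − 1)/COP_HP = 308.15 × (19.1 − 1)/19.1 = 292 K.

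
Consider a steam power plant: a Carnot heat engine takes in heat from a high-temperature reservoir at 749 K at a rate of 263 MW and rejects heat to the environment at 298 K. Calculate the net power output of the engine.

Carnot efficiency: η = 1 − T_C/T_H = 1 − 298.00/749.00 = 0.6021.
W = η·Q_H = 0.6021 × 263 = 158.4 MW.

Ẇ ≈ 158.4 MW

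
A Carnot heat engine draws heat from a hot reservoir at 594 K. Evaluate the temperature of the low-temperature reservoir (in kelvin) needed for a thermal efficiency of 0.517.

From η = 1 − T_C/T_H, T_C = T_H·(1 − η) = 594.00 × (1 − 0.517) = 287 K.

T_C ≈ 287 K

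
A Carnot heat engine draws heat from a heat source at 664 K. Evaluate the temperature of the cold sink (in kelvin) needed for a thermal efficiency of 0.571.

From η = 1 − T_C/T_H, T_C = T_H·(1 − η) = 664.00 × (1 − 0.571) = 285 K.

T_C ≈ 285 K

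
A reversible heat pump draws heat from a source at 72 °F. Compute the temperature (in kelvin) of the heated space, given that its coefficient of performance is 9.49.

T_C = 72 °F → (72 − 32) × 5/9 = 22.22 °C = 295.37 K.
COP_HP = T_H/(T_H − T_C) ⇒ T_H = T_C·COP_HP/(COP_HP − 1) = 295.37 × 9.49/(9.49 − 1) = 330 K.

T_H ≈ 330 K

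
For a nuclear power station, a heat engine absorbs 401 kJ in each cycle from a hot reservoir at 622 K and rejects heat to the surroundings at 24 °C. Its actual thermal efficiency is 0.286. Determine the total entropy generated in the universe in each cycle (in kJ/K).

ΔS_univ ≈ 0.319 kJ/K

T_C = 24 °C → 24 + 273.15 = 297.15 K.
W = η·Q_H = 0.286 × 401 = 114.7 kJ, so Q_C = Q_H − W = 286.3 kJ.
Reservoir entropy changes: ΔS_H = −Q_H/T_H = −401/622.00 = -0.6447 kJ/K and ΔS_C = +Q_C/T_C = 286.3/297.15 = 0.9635 kJ/K.
ΔS_univ = −Q_H/T_H + Q_C/T_C = 0.319 kJ/K (> 0, since η = 0.286 < η_Carnot = 0.522).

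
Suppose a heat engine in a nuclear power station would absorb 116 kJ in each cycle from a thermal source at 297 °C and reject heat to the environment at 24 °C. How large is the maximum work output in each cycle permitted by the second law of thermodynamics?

T_H = 297 °C → 297 + 273.15 = 570.15 K.
T_C = 24 °C → 24 + 273.15 = 297.15 K.
The upper bound on efficiency is η_max = 1 − T_C/T_H = 1 − 297.15/570.15 = 0.4788.
W_max = η_max · Q_H = 0.4788 × 116 = 55.54 kJ.

W_max ≈ 55.54 kJ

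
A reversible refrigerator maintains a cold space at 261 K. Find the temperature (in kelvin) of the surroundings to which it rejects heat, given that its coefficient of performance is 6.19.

T_H ≈ 303 K

COP_R = T_C/(T_H − T_C) ⇒ T_H = T_C·(1 + 1/COP_R) = 261.00 × (1 + 1/6.19) = 303 K.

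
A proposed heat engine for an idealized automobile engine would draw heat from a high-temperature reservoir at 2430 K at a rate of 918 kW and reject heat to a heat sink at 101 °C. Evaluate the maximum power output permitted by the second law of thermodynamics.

T_C = 101 °C → 101 + 273.15 = 374.15 K.
No engine can exceed the Carnot limit: η_max = 1 − T_C/T_H = 1 − 374.15/2430.00 = 0.8460.
W_max = η_max · Q_H = 0.8460 × 918 = 777 kW.

Ẇ_max ≈ 777 kW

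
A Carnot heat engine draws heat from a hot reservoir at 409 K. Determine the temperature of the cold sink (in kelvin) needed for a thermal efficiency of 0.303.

T_C ≈ 285.1 K

From η = 1 − T_C/T_H, T_C = T_H·(1 − η) = 409.00 × (1 − 0.303) = 285.1 K.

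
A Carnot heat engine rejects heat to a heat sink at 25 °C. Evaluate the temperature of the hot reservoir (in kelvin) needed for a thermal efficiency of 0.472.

T_C = 25 °C → 25 + 273.15 = 298.15 K.
From η = 1 − T_C/T_H, solving for T_H gives T_H = T_C/(1 − η) = 298.15/(1 − 0.472) = 565 K.

T_H ≈ 565 K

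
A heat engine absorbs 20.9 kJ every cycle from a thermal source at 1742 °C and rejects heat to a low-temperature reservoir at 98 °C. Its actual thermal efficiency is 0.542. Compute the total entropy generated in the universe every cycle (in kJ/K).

ΔS_univ ≈ 0.0154 kJ/K

T_H = 1742 °C → 1742 + 273.15 = 2015.15 K.
T_C = 98 °C → 98 + 273.15 = 371.15 K.
W = η·Q_H = 0.542 × 20.9 = 11.33 kJ, so Q_C = Q_H − W = 9.572 kJ.
The hot reservoir loses entropy Q_H/T_H = 20.9/2015.15 = 0.01037 kJ/K; the cold reservoir gains Q_C/T_C = 9.572/371.15 = 0.02579 kJ/K.
ΔS_univ = −Q_H/T_H + Q_C/T_C = 0.0154 kJ/K (> 0, since η = 0.542 < η_Carnot = 0.816).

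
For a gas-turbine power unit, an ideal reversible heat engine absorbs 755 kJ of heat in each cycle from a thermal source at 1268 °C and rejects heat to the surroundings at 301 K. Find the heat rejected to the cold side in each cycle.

T_H = 1268 °C → 1268 + 273.15 = 1541.15 K.
For a reversible engine, η = 1 − T_C/T_H = 1 − 301.00/1541.15 = 0.8047.
For a reversible cycle Q_C/Q_H = T_C/T_H, so Q_C = 755 × 301.00/1541.15 = 147 kJ.

Q_C ≈ 147 kJ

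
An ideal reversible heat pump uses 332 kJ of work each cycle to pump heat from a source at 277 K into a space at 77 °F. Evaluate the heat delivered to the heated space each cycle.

Q_H ≈ 4680 kJ

T_H = 77 °F → (77 − 32) × 5/9 = 25.00 °C = 298.15 K.
COP_HP = T_H/(T_H − T_C) = 298.15/21.15 = 14.0969.
Q_H = COP_HP · W = 14.0969 × 332 = 4680 kJ.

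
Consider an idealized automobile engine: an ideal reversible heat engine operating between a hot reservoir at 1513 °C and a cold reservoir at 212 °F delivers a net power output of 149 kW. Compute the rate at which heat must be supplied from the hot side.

T_H = 1513 °C → 1513 + 273.15 = 1786.15 K.
T_C = 212 °F → (212 − 32) × 5/9 = 100.00 °C = 373.15 K.
η_rev = 1 − T_C/T_H = 1 − 373.15/1786.15 = 0.7911.
Q_H = W/η = 149/0.7911 = 188 kW.

Q̇_H ≈ 188 kW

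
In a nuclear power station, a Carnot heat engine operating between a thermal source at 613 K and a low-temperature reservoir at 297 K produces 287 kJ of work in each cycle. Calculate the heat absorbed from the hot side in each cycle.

Q_H ≈ 557 kJ

Carnot efficiency: η = 1 − T_C/T_H = 1 − 297.00/613.00 = 0.5155.
Q_H = W/η = 287/0.5155 = 557 kJ.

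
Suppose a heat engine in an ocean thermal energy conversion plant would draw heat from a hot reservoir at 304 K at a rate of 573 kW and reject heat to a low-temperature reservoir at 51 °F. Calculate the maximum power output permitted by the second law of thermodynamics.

T_C = 51 °F → (51 − 32) × 5/9 = 10.56 °C = 283.71 K.
By the Carnot theorem, η_max = 1 − T_C/T_H = 1 − 283.71/304.00 = 0.0668.
W_max = η_max · Q_H = 0.0668 × 573 = 38.3 kW.

Ẇ_max ≈ 38.3 kW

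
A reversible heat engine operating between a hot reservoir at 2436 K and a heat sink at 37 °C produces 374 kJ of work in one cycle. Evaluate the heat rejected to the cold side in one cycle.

Q_C ≈ 54.6 kJ

T_C = 37 °C → 37 + 273.15 = 310.15 K.
For a reversible engine, η = 1 − T_C/T_H = 1 − 310.15/2436.00 = 0.8727.
Since Q_C/Q_H = T_C/T_H and Q_H = W/η, Q_C = W·T_C/(T_H − T_C) = 374 × 310.15/2125.85 = 54.6 kJ.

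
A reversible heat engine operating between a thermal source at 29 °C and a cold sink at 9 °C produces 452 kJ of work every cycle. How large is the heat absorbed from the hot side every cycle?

T_H = 29 °C → 29 + 273.15 = 302.15 K.
T_C = 9 °C → 9 + 273.15 = 282.15 K.
For a reversible engine, η = 1 − T_C/T_H = 1 − 282.15/302.15 = 0.0662.
Q_H = W/η = 452/0.0662 = 6830 kJ.

Q_H ≈ 6830 kJ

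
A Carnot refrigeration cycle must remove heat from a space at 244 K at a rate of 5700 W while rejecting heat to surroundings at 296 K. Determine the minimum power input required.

Carnot COP: COP_R = T_C/(T_H − T_C) = 244.00/52.00 = 4.6923.
W = Q_C/COP_R = 5700/4.6923 = 1215 W.

Ẇ_in ≈ 1215 W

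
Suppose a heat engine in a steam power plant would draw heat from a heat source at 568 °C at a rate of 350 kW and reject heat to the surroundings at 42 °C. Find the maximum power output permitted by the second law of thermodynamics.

T_H = 568 °C → 568 + 273.15 = 841.15 K.
T_C = 42 °C → 42 + 273.15 = 315.15 K.
No engine can exceed the Carnot limit: η_max = 1 − T_C/T_H = 1 − 315.15/841.15 = 0.6253.
W_max = η_max · Q_H = 0.6253 × 350 = 218.9 kW.

Ẇ_max ≈ 218.9 kW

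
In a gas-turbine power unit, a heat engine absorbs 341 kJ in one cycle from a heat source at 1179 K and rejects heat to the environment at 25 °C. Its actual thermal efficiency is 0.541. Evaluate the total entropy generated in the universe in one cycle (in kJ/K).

T_C = 25 °C → 25 + 273.15 = 298.15 K.
W = η·Q_H = 0.541 × 341 = 184.5 kJ, so Q_C = Q_H − W = 156.5 kJ.
The hot reservoir loses entropy Q_H/T_H = 341/1179.00 = 0.2892 kJ/K; the cold reservoir gains Q_C/T_C = 156.5/298.15 = 0.5250 kJ/K.
ΔS_univ = −Q_H/T_H + Q_C/T_C = 0.236 kJ/K (> 0, since η = 0.541 < η_Carnot = 0.747).

ΔS_univ ≈ 0.236 kJ/K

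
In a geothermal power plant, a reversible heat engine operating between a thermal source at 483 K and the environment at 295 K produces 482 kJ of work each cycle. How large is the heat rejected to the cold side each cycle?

Carnot efficiency: η = 1 − T_C/T_H = 1 − 295.00/483.00 = 0.3892.
Since Q_C/Q_H = T_C/T_H and Q_H = W/η, Q_C = W·T_C/(T_H − T_C) = 482 × 295.00/188.00 = 756.3 kJ.

Q_C ≈ 756.3 kJ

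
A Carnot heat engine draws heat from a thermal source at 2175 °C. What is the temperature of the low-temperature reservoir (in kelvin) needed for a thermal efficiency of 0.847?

T_C ≈ 375 K

T_H = 2175 °C → 2175 + 273.15 = 2448.15 K.
From η = 1 − T_C/T_H, T_C = T_H·(1 − η) = 2448.15 × (1 − 0.847) = 375 K.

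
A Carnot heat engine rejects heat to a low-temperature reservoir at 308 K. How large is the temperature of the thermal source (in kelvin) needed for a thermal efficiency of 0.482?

From η = 1 − T_C/T_H, solving for T_H gives T_H = T_C/(1 − η) = 308.00/(1 − 0.482) = 595 K.

T_H ≈ 595 K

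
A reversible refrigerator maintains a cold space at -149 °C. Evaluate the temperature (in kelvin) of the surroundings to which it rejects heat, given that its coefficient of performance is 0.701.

T_C = -149 °C → -149 + 273.15 = 124.15 K.
COP_R = T_C/(T_H − T_C) ⇒ T_H = T_C·(1 + 1/COP_R) = 124.15 × (1 + 1/0.701) = 301.3 K.

T_H ≈ 301.3 K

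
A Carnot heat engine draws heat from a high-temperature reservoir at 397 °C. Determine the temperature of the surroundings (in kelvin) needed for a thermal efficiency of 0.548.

T_C ≈ 303 K

T_H = 397 °C → 397 + 273.15 = 670.15 K.
From η = 1 − T_C/T_H, T_C = T_H·(1 − η) = 670.15 × (1 − 0.548) = 303 K.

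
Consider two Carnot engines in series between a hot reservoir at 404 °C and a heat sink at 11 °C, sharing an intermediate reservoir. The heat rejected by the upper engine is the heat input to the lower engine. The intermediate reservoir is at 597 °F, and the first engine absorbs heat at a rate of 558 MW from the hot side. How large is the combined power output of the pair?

T_H = 404 °C → 404 + 273.15 = 677.15 K.
T_C = 11 °C → 11 + 273.15 = 284.15 K.
Two reversible stages in series are equivalent to a single Carnot engine between T_H and T_C, so η_total = 1 − T_C/T_H = 1 − 284.15/677.15 = 0.5804.
W_total = η_total · Q_H = 0.5804 × 558 = 324 MW.

Ẇ_total ≈ 324 MW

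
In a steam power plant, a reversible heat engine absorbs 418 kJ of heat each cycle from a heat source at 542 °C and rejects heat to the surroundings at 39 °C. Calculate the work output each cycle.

T_H = 542 °C → 542 + 273.15 = 815.15 K.
T_C = 39 °C → 39 + 273.15 = 312.15 K.
η_rev = 1 − T_C/T_H = 1 − 312.15/815.15 = 0.6171.
W = η·Q_H = 0.6171 × 418 = 258 kJ.

W ≈ 258 kJ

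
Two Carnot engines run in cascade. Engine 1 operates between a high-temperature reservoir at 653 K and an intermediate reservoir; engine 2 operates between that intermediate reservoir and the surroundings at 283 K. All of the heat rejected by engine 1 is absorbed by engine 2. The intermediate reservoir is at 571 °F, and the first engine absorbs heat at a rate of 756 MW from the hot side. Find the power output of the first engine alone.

T_m = 571 °F → (571 − 32) × 5/9 = 299.44 °C = 572.59 K.
First-stage efficiency η₁ = 1 − T_m/T_H = 1 − 572.59/653.00 = 0.1231.
W₁ = η₁·Q_H = 0.1231 × 756 = 93.09 MW.

Ẇ₁ ≈ 93.09 MW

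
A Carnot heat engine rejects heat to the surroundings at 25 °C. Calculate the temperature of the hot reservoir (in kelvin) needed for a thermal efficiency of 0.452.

T_H ≈ 544 K

T_C = 25 °C → 25 + 273.15 = 298.15 K.
From η = 1 − T_C/T_H, solving for T_H gives T_H = T_C/(1 − η) = 298.15/(1 − 0.452) = 544 K.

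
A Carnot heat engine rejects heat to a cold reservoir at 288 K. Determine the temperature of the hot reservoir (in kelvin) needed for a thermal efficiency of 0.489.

From η = 1 − T_C/T_H, solving for T_H gives T_H = T_C/(1 − η) = 288.00/(1 − 0.489) = 564 K.

T_H ≈ 564 K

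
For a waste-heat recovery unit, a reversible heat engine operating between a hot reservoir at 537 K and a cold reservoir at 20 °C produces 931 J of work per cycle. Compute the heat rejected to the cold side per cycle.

Q_C ≈ 1120 J

T_C = 20 °C → 20 + 273.15 = 293.15 K.
η_rev = 1 − T_C/T_H = 1 − 293.15/537.00 = 0.4541.
Since Q_C/Q_H = T_C/T_H and Q_H = W/η, Q_C = W·T_C/(T_H − T_C) = 931 × 293.15/243.85 = 1120 J.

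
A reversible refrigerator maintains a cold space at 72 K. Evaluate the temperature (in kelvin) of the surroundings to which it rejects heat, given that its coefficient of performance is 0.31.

COP_R = T_C/(T_H − T_C) ⇒ T_H = T_C·(1 + 1/COP_R) = 72.00 × (1 + 1/0.31) = 304 K.

T_H ≈ 304 K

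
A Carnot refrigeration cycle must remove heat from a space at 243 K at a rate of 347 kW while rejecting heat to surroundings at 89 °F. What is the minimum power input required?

T_H = 89 °F → (89 − 32) × 5/9 = 31.67 °C = 304.82 K.
For a reversible refrigerator, COP_R = T_C/(T_H − T_C) = 243.00/61.82 = 3.9310.
W = Q_C/COP_R = 347/3.9310 = 88.3 kW.

Ẇ_in ≈ 88.3 kW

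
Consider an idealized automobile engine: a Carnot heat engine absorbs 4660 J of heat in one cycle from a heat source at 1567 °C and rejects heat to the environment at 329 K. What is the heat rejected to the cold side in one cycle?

Q_C ≈ 833 J

T_H = 1567 °C → 1567 + 273.15 = 1840.15 K.
For a reversible engine, η = 1 − T_C/T_H = 1 − 329.00/1840.15 = 0.8212.
For a reversible cycle Q_C/Q_H = T_C/T_H, so Q_C = 4660 × 329.00/1840.15 = 833 J.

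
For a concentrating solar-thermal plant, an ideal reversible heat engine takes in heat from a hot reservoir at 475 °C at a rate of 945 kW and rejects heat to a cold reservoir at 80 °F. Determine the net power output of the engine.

T_H = 475 °C → 475 + 273.15 = 748.15 K.
T_C = 80 °F → (80 − 32) × 5/9 = 26.67 °C = 299.82 K.
η_rev = 1 − T_C/T_H = 1 − 299.82/748.15 = 0.5993.
W = η·Q_H = 0.5993 × 945 = 566 kW.

Ẇ ≈ 566 kW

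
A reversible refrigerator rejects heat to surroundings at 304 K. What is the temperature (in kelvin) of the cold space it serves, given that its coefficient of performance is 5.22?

COP_R = T_C/(T_H − T_C) ⇒ T_C = T_H·COP_R/(1 + COP_R) = 304.00 × 5.22/(1 + 5.22) = 255 K.

T_C ≈ 255 K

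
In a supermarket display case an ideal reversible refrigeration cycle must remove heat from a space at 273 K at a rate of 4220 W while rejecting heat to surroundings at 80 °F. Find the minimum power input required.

Ẇ_in ≈ 415 W

T_H = 80 °F → (80 − 32) × 5/9 = 26.67 °C = 299.82 K.
For a reversible refrigerator, COP_R = T_C/(T_H − T_C) = 273.00/26.82 = 10.1802.
W = Q_C/COP_R = 4220/10.1802 = 415 W.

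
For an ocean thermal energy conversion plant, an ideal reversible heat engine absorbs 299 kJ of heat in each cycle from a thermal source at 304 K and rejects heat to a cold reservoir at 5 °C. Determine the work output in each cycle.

T_C = 5 °C → 5 + 273.15 = 278.15 K.
Since the cycle is reversible, η = 1 − T_C/T_H = 1 − 278.15/304.00 = 0.0850.
W = η·Q_H = 0.0850 × 299 = 25.4 kJ.

W ≈ 25.4 kJ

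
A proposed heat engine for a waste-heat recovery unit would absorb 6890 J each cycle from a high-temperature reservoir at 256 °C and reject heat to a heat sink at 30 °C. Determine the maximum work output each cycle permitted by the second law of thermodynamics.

T_H = 256 °C → 256 + 273.15 = 529.15 K.
T_C = 30 °C → 30 + 273.15 = 303.15 K.
The upper bound on efficiency is η_max = 1 − T_C/T_H = 1 − 303.15/529.15 = 0.4271.
W_max = η_max · Q_H = 0.4271 × 6890 = 2940 J.

W_max ≈ 2940 J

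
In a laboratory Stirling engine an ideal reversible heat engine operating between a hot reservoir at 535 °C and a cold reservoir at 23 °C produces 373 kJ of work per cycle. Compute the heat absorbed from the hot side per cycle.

T_H = 535 °C → 535 + 273.15 = 808.15 K.
T_C = 23 °C → 23 + 273.15 = 296.15 K.
For a reversible engine, η = 1 − T_C/T_H = 1 − 296.15/808.15 = 0.6335.
Q_H = W/η = 373/0.6335 = 588.7 kJ.

Q_H ≈ 588.7 kJ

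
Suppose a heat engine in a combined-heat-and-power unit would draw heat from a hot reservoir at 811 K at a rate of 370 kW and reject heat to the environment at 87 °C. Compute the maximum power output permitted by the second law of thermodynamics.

T_C = 87 °C → 87 + 273.15 = 360.15 K.
No engine can exceed the Carnot limit: η_max = 1 − T_C/T_H = 1 − 360.15/811.00 = 0.5559.
W_max = η_max · Q_H = 0.5559 × 370 = 205.7 kW.

Ẇ_max ≈ 205.7 kW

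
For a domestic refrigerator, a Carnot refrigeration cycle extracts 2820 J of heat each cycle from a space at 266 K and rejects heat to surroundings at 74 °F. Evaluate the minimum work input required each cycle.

W_in ≈ 323.2 J

T_H = 74 °F → (74 − 32) × 5/9 = 23.33 °C = 296.48 K.
The reversible coefficient of performance is COP_R = T_C/(T_H − T_C) = 266.00/30.48 = 8.7261.
W = Q_C/COP_R = 2820/8.7261 = 323.2 J.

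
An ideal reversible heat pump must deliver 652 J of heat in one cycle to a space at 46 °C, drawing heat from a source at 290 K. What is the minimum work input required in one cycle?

W_in ≈ 59.55 J

T_H = 46 °C → 46 + 273.15 = 319.15 K.
COP_HP = T_H/(T_H − T_C) = 319.15/29.15 = 10.9485.
W = Q_H/COP_HP = 652/10.9485 = 59.55 J.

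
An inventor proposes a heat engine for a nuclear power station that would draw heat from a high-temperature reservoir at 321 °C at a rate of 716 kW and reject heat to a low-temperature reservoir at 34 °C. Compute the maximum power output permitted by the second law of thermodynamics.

Ẇ_max ≈ 346 kW

T_H = 321 °C → 321 + 273.15 = 594.15 K.
T_C = 34 °C → 34 + 273.15 = 307.15 K.
The second-law ceiling is the Carnot efficiency, η_max = 1 − T_C/T_H = 1 − 307.15/594.15 = 0.4830.
W_max = η_max · Q_H = 0.4830 × 716 = 346 kW.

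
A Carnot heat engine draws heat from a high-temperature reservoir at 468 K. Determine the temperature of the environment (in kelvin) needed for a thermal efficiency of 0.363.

From η = 1 − T_C/T_H, T_C = T_H·(1 − η) = 468.00 × (1 − 0.363) = 298 K.

T_C ≈ 298 K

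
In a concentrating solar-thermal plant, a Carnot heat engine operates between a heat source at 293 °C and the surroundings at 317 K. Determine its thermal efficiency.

η ≈ 0.4401

T_H = 293 °C → 293 + 273.15 = 566.15 K.
η_rev = 1 − T_C/T_H = 1 − 317.00/566.15 = 0.4401.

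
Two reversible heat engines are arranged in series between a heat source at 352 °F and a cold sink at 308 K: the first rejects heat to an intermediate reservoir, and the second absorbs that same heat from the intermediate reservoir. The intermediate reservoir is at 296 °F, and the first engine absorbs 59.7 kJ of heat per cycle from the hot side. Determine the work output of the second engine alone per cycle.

W₂ ≈ 14.8 kJ

T_H = 352 °F → (352 − 32) × 5/9 = 177.78 °C = 450.93 K.
T_m = 296 °F → (296 − 32) × 5/9 = 146.67 °C = 419.82 K.
Heat entering the second stage: Q_m = Q_H·(T_m/T_H) = 59.7 × 419.82/450.93 = 55.6 kJ.
Second-stage efficiency η₂ = 1 − T_C/T_m = 1 − 308.00/419.82 = 0.2663, so W₂ = η₂·Q_m = 14.8 kJ.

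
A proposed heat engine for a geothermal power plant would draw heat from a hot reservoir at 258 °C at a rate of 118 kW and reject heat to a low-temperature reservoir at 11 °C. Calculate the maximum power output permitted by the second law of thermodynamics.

T_H = 258 °C → 258 + 273.15 = 531.15 K.
T_C = 11 °C → 11 + 273.15 = 284.15 K.
No engine can exceed the Carnot limit: η_max = 1 − T_C/T_H = 1 − 284.15/531.15 = 0.4650.
W_max = η_max · Q_H = 0.4650 × 118 = 54.87 kW.

Ẇ_max ≈ 54.87 kW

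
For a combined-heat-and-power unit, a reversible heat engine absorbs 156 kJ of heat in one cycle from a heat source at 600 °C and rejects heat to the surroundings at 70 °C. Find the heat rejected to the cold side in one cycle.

T_H = 600 °C → 600 + 273.15 = 873.15 K.
T_C = 70 °C → 70 + 273.15 = 343.15 K.
The Carnot efficiency is η = 1 − T_C/T_H = 1 − 343.15/873.15 = 0.6070.
For a reversible cycle Q_C/Q_H = T_C/T_H, so Q_C = 156 × 343.15/873.15 = 61.3 kJ.

Q_C ≈ 61.3 kJ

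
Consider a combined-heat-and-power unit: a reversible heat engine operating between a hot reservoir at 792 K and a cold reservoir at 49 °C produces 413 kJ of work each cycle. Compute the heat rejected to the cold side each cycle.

T_C = 49 °C → 49 + 273.15 = 322.15 K.
Carnot efficiency: η = 1 − T_C/T_H = 1 − 322.15/792.00 = 0.5932.
Since Q_C/Q_H = T_C/T_H and Q_H = W/η, Q_C = W·T_C/(T_H − T_C) = 413 × 322.15/469.85 = 283.2 kJ.

Q_C ≈ 283.2 kJ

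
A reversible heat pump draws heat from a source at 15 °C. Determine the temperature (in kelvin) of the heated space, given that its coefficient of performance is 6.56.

T_C = 15 °C → 15 + 273.15 = 288.15 K.
COP_HP = T_H/(T_H − T_C) ⇒ T_H = T_C·COP_HP/(COP_HP − 1) = 288.15 × 6.56/(6.56 − 1) = 340 K.

T_H ≈ 340 K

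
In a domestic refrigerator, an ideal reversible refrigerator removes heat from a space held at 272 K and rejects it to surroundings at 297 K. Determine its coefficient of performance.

For a reversible refrigerator, COP_R = T_C/(T_H − T_C) = 272.00/(297.00 − 272.00) = 10.88.

COP_R ≈ 10.88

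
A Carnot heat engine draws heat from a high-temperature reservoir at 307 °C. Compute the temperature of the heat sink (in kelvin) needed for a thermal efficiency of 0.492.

T_H = 307 °C → 307 + 273.15 = 580.15 K.
From η = 1 − T_C/T_H, T_C = T_H·(1 − η) = 580.15 × (1 − 0.492) = 294.7 K.

T_C ≈ 294.7 K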